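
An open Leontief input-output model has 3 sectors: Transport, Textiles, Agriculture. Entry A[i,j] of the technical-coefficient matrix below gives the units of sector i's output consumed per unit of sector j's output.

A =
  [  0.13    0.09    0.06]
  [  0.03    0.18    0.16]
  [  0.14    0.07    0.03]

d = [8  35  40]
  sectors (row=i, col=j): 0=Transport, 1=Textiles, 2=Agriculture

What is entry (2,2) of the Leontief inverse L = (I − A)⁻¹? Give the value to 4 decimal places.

L[2,2] = 1.0598

Form M = I − A:
  [  0.87   -0.09   -0.06]
  [ -0.03    0.82   -0.16]
  [ -0.14   -0.07    0.97]
Leontief inverse L = M⁻¹:
  [  1.1694    0.1364    0.0948]
  [  0.0768    1.2459    0.2103]
  [  0.1743    0.1096    1.0598]
Total output x = L · d:
  x_0 = 1.1694·8 + 0.1364·35 + 0.0948·40 = 17.9243
  x_1 = 0.0768·8 + 1.2459·35 + 0.2103·40 = 52.6308
  x_2 = 0.1743·8 + 0.1096·35 + 1.0598·40 = 47.6222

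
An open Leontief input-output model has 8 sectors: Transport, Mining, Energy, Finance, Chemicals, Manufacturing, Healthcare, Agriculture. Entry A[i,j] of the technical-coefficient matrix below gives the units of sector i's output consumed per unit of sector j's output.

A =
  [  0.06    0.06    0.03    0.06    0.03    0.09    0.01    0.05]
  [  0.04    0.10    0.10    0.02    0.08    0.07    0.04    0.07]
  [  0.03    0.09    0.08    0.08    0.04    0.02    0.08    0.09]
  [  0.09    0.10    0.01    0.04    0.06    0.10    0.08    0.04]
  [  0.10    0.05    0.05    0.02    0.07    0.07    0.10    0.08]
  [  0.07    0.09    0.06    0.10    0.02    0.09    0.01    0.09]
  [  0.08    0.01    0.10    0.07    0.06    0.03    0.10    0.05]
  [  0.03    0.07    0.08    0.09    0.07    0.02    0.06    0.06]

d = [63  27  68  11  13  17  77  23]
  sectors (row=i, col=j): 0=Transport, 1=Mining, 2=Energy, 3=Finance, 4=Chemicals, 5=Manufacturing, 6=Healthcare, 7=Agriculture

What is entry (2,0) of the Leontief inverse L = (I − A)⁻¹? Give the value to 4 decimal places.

Form M = I − A:
  [  0.94   -0.06   -0.03   -0.06   -0.03   -0.09   -0.01   -0.05]
  [ -0.04    0.90   -0.10   -0.02   -0.08   -0.07   -0.04   -0.07]
  [ -0.03   -0.09    0.92   -0.08   -0.04   -0.02   -0.08   -0.09]
  [ -0.09   -0.10   -0.01    0.96   -0.06   -0.10   -0.08   -0.04]
  [ -0.10   -0.05   -0.05   -0.02    0.93   -0.07   -0.10   -0.08]
  [ -0.07   -0.09   -0.06   -0.10   -0.02    0.91   -0.01   -0.09]
  [ -0.08   -0.01   -0.10   -0.07   -0.06   -0.03    0.90   -0.05]
  [ -0.03   -0.07   -0.08   -0.09   -0.07   -0.02   -0.06    0.94]
Leontief inverse L = M⁻¹:
  [  1.1073    0.1201    0.0777    0.1076    0.0703    0.1416    0.0503    0.1021]
  [  0.1010    1.1771    0.1716    0.0824    0.1373    0.1304    0.1022    0.1426]
  [  0.0907    0.1636    1.1490    0.1403    0.0983    0.0780    0.1451    0.1565]
  [  0.1550    0.1735    0.0772    1.1013    0.1148    0.1671    0.1360    0.1084]
  [  0.1656    0.1220    0.1202    0.0862    1.1265    0.1332    0.1623    0.1503]
  [  0.1322    0.1728    0.1257    0.1644    0.0764    1.1577    0.0669    0.1598]
  [  0.1421    0.0771    0.1626    0.1310    0.1122    0.0874    1.1633    0.1142]
  [  0.0896    0.1397    0.1425    0.1452    0.1245    0.0770    0.1224    1.1233]
Total output x = L · d:
  x_0 = 1.1073·63 + 0.1201·27 + 0.0777·68 + 0.1076·11 + 0.0703·13 + 0.1416·17 + 0.0503·77 + 0.1021·23 = 89.0159
  x_1 = 0.1010·63 + 1.1771·27 + 0.1716·68 + 0.0824·11 + 0.1373·13 + 0.1304·17 + 0.1022·77 + 0.1426·23 = 65.8755
  x_2 = 0.0907·63 + 0.1636·27 + 1.1490·68 + 0.1403·11 + 0.0983·13 + 0.0780·17 + 0.1451·77 + 0.1565·23 = 107.1830
  x_3 = 0.1550·63 + 0.1735·27 + 0.0772·68 + 1.1013·11 + 0.1148·13 + 0.1671·17 + 0.1360·77 + 0.1084·23 = 49.1141
  x_4 = 0.1656·63 + 0.1220·27 + 0.1202·68 + 0.0862·11 + 1.1265·13 + 0.1332·17 + 0.1623·77 + 0.1503·23 = 55.7159
  x_5 = 0.1322·63 + 0.1728·27 + 0.1257·68 + 0.1644·11 + 0.0764·13 + 1.1577·17 + 0.0669·77 + 0.1598·23 = 52.8608
  x_6 = 0.1421·63 + 0.0771·27 + 0.1626·68 + 0.1310·11 + 0.1122·13 + 0.0874·17 + 1.1633·77 + 0.1142·23 = 118.6772
  x_7 = 0.0896·63 + 0.1397·27 + 0.1425·68 + 0.1452·11 + 0.1245·13 + 0.0770·17 + 0.1224·77 + 1.1233·23 = 58.8879

L[2,0] = 0.0907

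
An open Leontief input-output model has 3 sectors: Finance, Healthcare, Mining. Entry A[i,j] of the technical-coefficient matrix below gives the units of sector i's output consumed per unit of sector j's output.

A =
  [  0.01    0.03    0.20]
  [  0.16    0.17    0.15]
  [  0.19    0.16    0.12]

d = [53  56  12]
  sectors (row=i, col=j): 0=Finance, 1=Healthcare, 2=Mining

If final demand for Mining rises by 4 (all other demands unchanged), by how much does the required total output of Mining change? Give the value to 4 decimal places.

Form M = I − A:
  [  0.99   -0.03   -0.20]
  [ -0.16    0.83   -0.15]
  [ -0.19   -0.16    0.88]
Leontief inverse L = M⁻¹:
  [  1.0742    0.0888    0.2593]
  [  0.2575    1.2670    0.2745]
  [  0.2787    0.2495    1.2423]
Total output x = L · d:
  x_0 = 1.0742·53 + 0.0888·56 + 0.2593·12 = 65.0179
  x_1 = 0.2575·53 + 1.2670·56 + 0.2745·12 = 87.8929
  x_2 = 0.2787·53 + 0.2495·56 + 1.2423·12 = 43.6549
Δx_2 = L[2,2] · Δd_2 = 1.2423 · 4 = 4.9690

4.9690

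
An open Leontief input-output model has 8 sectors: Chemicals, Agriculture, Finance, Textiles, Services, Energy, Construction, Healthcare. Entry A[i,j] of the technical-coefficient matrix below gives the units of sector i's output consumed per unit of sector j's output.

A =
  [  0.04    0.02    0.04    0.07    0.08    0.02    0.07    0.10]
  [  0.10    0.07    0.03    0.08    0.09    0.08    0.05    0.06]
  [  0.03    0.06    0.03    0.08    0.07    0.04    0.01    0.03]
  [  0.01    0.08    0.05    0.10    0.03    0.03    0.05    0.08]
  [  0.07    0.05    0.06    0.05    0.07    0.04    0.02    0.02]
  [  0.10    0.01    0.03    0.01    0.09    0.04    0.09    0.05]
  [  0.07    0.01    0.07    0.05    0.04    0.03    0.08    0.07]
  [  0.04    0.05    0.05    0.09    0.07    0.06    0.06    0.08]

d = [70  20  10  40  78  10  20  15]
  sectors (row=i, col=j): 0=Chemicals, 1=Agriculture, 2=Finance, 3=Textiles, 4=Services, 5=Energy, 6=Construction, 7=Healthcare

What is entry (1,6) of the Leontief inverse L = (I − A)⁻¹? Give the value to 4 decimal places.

L[1,6] = 0.1045

Form M = I − A:
  [  0.96   -0.02   -0.04   -0.07   -0.08   -0.02   -0.07   -0.10]
  [ -0.10    0.93   -0.03   -0.08   -0.09   -0.08   -0.05   -0.06]
  [ -0.03   -0.06    0.97   -0.08   -0.07   -0.04   -0.01   -0.03]
  [ -0.01   -0.08   -0.05    0.90   -0.03   -0.03   -0.05   -0.08]
  [ -0.07   -0.05   -0.06   -0.05    0.93   -0.04   -0.02   -0.02]
  [ -0.10   -0.01   -0.03   -0.01   -0.09    0.96   -0.09   -0.05]
  [ -0.07   -0.01   -0.07   -0.05   -0.04   -0.03    0.92   -0.07]
  [ -0.04   -0.05   -0.05   -0.09   -0.07   -0.06   -0.06    0.92]
Leontief inverse L = M⁻¹:
  [  1.0803    0.0557    0.0779    0.1246    0.1292    0.0524    0.1105    0.1485]
  [  0.1567    1.1136    0.0758    0.1461    0.1571    0.1213    0.1045    0.1228]
  [  0.0648    0.0910    1.0582    0.1232    0.1113    0.0670    0.0414    0.0674]
  [  0.0517    0.1190    0.0855    1.1564    0.0796    0.0649    0.0907    0.1289]
  [  0.1070    0.0808    0.0899    0.0952    1.1155    0.0676    0.0535    0.0601]
  [  0.1415    0.0377    0.0659    0.0566    0.1388    1.0681    0.1304    0.0959]
  [  0.1076    0.0414    0.1049    0.1007    0.0871    0.0591    1.1193    0.1168]
  [  0.0884    0.0908    0.0914    0.1507    0.1276    0.0975    0.1072    1.1348]
Total output x = L · d:
  x_0 = 1.0803·70 + 0.0557·20 + 0.0779·10 + 0.1246·40 + 0.1292·78 + 0.0524·10 + 0.1105·20 + 0.1485·15 = 97.5398
  x_1 = 0.1567·70 + 1.1136·20 + 0.0758·10 + 0.1461·40 + 0.1571·78 + 0.1213·10 + 0.1045·20 + 0.1228·15 = 57.2425
  x_2 = 0.0648·70 + 0.0910·20 + 1.0582·10 + 0.1232·40 + 0.1113·78 + 0.0670·10 + 0.0414·20 + 0.0674·15 = 33.0579
  x_3 = 0.0517·70 + 0.1190·20 + 0.0855·10 + 1.1564·40 + 0.0796·78 + 0.0649·10 + 0.0907·20 + 0.1289·15 = 63.7079
  x_4 = 0.1070·70 + 0.0808·20 + 0.0899·10 + 0.0952·40 + 1.1155·78 + 0.0676·10 + 0.0535·20 + 0.0601·15 = 103.4668
  x_5 = 0.1415·70 + 0.0377·20 + 0.0659·10 + 0.0566·40 + 0.1388·78 + 1.0681·10 + 0.1304·20 + 0.0959·15 = 39.1312
  x_6 = 0.1076·70 + 0.0414·20 + 0.1049·10 + 0.1007·40 + 0.0871·78 + 0.0591·10 + 1.1193·20 + 0.1168·15 = 44.9622
  x_7 = 0.0884·70 + 0.0908·20 + 0.0914·10 + 0.1507·40 + 0.1276·78 + 0.0975·10 + 0.1072·20 + 1.1348·15 = 45.0420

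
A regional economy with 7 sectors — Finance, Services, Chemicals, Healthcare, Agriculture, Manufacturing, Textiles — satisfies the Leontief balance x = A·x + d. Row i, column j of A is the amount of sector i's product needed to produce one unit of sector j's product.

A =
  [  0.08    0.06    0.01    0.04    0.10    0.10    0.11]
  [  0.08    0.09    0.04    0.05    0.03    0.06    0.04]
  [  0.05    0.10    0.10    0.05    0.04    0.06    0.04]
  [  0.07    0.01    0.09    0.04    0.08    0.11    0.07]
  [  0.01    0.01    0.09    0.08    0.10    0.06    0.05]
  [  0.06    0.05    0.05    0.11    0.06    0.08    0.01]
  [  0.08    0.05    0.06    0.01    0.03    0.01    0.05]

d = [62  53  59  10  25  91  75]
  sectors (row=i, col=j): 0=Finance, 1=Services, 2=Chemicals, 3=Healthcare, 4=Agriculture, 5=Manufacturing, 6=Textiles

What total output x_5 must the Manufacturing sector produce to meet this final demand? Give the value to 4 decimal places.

Form M = I − A:
  [  0.92   -0.06   -0.01   -0.04   -0.10   -0.10   -0.11]
  [ -0.08    0.91   -0.04   -0.05   -0.03   -0.06   -0.04]
  [ -0.05   -0.10    0.90   -0.05   -0.04   -0.06   -0.04]
  [ -0.07   -0.01   -0.09    0.96   -0.08   -0.11   -0.07]
  [ -0.01   -0.01   -0.09   -0.08    0.90   -0.06   -0.05]
  [ -0.06   -0.05   -0.05   -0.11   -0.06    0.92   -0.01]
  [ -0.08   -0.05   -0.06   -0.01   -0.03   -0.01    0.95]
Leontief inverse L = M⁻¹:
  [  1.1309    0.1009    0.0603    0.0879    0.1550    0.1557    0.1540]
  [  0.1234    1.1276    0.0785    0.0872    0.0723    0.1080    0.0764]
  [  0.0970    0.1449    1.1478    0.0921    0.0849    0.1123    0.0781]
  [  0.1168    0.0519    0.1422    1.0878    0.1324    0.1653    0.1106]
  [  0.0472    0.0429    0.1404    0.1200    1.1446    0.1070    0.0834]
  [  0.1040    0.0856    0.0977    0.1537    0.1098    1.1363    0.0488]
  [  0.1117    0.0798    0.0887    0.0347    0.0609    0.0430    1.0789]
Total output x = L · d:
  x_0 = 1.1309·62 + 0.1009·53 + 0.0603·59 + 0.0879·10 + 0.1550·25 + 0.1557·91 + 0.1540·75 = 109.4951
  x_1 = 0.1234·62 + 1.1276·53 + 0.0785·59 + 0.0872·10 + 0.0723·25 + 0.1080·91 + 0.0764·75 = 90.2894
  x_2 = 0.0970·62 + 0.1449·53 + 1.1478·59 + 0.0921·10 + 0.0849·25 + 0.1123·91 + 0.0781·75 = 100.5322
  x_3 = 0.1168·62 + 0.0519·53 + 0.1422·59 + 1.0878·10 + 0.1324·25 + 0.1653·91 + 0.1106·75 = 55.9003
  x_4 = 0.0472·62 + 0.0429·53 + 0.1404·59 + 0.1200·10 + 1.1446·25 + 0.1070·91 + 0.0834·75 = 59.2860
  x_5 = 0.1040·62 + 0.0856·53 + 0.0977·59 + 0.1537·10 + 0.1098·25 + 1.1363·91 + 0.0488·75 = 128.0954
  x_6 = 0.1117·62 + 0.0798·53 + 0.0887·59 + 0.0347·10 + 0.0609·25 + 0.0430·91 + 1.0789·75 = 103.0785

128.0954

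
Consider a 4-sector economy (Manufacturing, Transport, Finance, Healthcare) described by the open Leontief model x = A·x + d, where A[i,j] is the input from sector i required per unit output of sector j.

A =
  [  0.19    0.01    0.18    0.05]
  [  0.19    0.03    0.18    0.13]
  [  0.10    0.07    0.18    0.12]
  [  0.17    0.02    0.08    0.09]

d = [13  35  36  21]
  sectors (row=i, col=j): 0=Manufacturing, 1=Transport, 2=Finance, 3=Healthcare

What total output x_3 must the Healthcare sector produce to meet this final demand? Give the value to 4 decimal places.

35.3797

Form M = I − A:
  [  0.81   -0.01   -0.18   -0.05]
  [ -0.19    0.97   -0.18   -0.13]
  [ -0.10   -0.07    0.82   -0.12]
  [ -0.17   -0.02   -0.08    0.91]
Leontief inverse L = M⁻¹:
  [  1.3060    0.0380    0.3065    0.1176]
  [  0.3344    1.0624    0.3274    0.2133]
  [  0.2275    0.1011    1.3111    0.1998]
  [  0.2713    0.0393    0.1797    1.1431]
Total output x = L · d:
  x_0 = 1.3060·13 + 0.0380·35 + 0.3065·36 + 0.1176·21 = 31.8121
  x_1 = 0.3344·13 + 1.0624·35 + 0.3274·36 + 0.2133·21 = 57.7984
  x_2 = 0.2275·13 + 0.1011·35 + 1.3111·36 + 0.1998·21 = 57.8935
  x_3 = 0.2713·13 + 0.0393·35 + 0.1797·36 + 1.1431·21 = 35.3797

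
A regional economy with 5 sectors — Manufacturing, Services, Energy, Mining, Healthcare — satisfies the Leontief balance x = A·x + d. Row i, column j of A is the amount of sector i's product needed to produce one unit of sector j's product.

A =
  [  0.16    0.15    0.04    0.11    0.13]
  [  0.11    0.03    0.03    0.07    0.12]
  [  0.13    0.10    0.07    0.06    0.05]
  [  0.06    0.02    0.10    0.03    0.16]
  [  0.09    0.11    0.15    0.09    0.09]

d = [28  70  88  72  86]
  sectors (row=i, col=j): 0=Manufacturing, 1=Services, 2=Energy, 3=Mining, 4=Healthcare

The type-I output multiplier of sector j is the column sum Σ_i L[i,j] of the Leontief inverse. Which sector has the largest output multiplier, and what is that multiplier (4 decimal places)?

Form M = I − A:
  [  0.84   -0.15   -0.04   -0.11   -0.13]
  [ -0.11    0.97   -0.03   -0.07   -0.12]
  [ -0.13   -0.10    0.93   -0.06   -0.05]
  [ -0.06   -0.02   -0.10    0.97   -0.16]
  [ -0.09   -0.11   -0.15   -0.09    0.91]
Leontief inverse L = M⁻¹:
  [  1.2833    0.2445    0.1254    0.1948    0.2567]
  [  0.1870    1.0939    0.0885    0.1240    0.1976]
  [  0.2192    0.1678    1.1249    0.1192    0.1362]
  [  0.1387    0.0868    0.1626    1.0844    0.2309]
  [  0.1994    0.1926    0.2246    0.1611    1.1935]
Total output x = L · d:
  x_0 = 1.2833·28 + 0.2445·70 + 0.1254·88 + 0.1948·72 + 0.2567·86 = 100.1858
  x_1 = 0.1870·28 + 1.0939·70 + 0.0885·88 + 0.1240·72 + 0.1976·86 = 115.5235
  x_2 = 0.2192·28 + 0.1678·70 + 1.1249·88 + 0.1192·72 + 0.1362·86 = 137.1633
  x_3 = 0.1387·28 + 0.0868·70 + 0.1626·88 + 1.0844·72 + 0.2309·86 = 122.1955
  x_4 = 0.1994·28 + 0.1926·70 + 0.2246·88 + 0.1611·72 + 1.1935·86 = 153.0730
Output multipliers (column sums of L):
  Manufacturing: 2.0276
  Services: 1.7856
  Energy: 1.7261
  Mining: 1.6834
  Healthcare: 2.0148

Manufacturing (2.0276)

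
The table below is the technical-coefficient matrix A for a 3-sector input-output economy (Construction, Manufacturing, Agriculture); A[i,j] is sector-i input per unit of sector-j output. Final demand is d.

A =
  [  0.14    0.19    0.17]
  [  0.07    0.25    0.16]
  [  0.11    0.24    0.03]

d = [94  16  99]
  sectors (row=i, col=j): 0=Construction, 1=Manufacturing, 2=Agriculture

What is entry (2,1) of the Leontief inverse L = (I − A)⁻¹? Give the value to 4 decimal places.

Form M = I − A:
  [  0.86   -0.19   -0.17]
  [ -0.07    0.75   -0.16]
  [ -0.11   -0.24    0.97]
Leontief inverse L = M⁻¹:
  [  1.2316    0.4023    0.2822]
  [  0.1528    1.4576    0.2672]
  [  0.1775    0.4063    1.1290]
Total output x = L · d:
  x_0 = 1.2316·94 + 0.4023·16 + 0.2822·99 = 150.1503
  x_1 = 0.1528·94 + 1.4576·16 + 0.2672·99 = 64.1385
  x_2 = 0.1775·94 + 0.4063·16 + 1.1290·99 = 134.9585

L[2,1] = 0.4063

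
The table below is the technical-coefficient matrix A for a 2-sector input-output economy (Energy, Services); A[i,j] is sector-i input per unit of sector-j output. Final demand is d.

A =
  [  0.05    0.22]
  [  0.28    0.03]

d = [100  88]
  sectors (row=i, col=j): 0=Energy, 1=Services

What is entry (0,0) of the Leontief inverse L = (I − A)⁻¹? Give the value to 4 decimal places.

L[0,0] = 1.1280

Form M = I − A:
  [  0.95   -0.22]
  [ -0.28    0.97]
Leontief inverse L = M⁻¹:
  [  1.1280    0.2558]
  [  0.3256    1.1048]
Total output x = L · d:
  x_0 = 1.1280·100 + 0.2558·88 = 135.3181
  x_1 = 0.3256·100 + 1.1048·88 = 129.7825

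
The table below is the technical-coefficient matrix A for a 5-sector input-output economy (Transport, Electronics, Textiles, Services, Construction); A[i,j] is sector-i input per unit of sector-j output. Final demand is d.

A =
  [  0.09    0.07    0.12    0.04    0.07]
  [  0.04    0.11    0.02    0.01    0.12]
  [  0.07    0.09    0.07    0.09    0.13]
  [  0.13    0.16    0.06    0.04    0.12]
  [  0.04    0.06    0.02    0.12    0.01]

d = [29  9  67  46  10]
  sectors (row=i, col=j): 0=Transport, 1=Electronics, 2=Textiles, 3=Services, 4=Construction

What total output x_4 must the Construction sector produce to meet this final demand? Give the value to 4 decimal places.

Form M = I − A:
  [  0.91   -0.07   -0.12   -0.04   -0.07]
  [ -0.04    0.89   -0.02   -0.01   -0.12]
  [ -0.07   -0.09    0.93   -0.09   -0.13]
  [ -0.13   -0.16   -0.06    0.96   -0.12]
  [ -0.04   -0.06   -0.02   -0.12    0.99]
Leontief inverse L = M⁻¹:
  [  1.1334    0.1277    0.1568    0.0790    0.1258]
  [  0.0657    1.1498    0.0389    0.0376    0.1537]
  [  0.1196    0.1582    1.1068    0.1340    0.1892]
  [  0.1812    0.2321    0.1023    1.0845    0.1858]
  [  0.0741    0.1062    0.0435    0.1396    1.0508]
Total output x = L · d:
  x_0 = 1.1334·29 + 0.1277·9 + 0.1568·67 + 0.0790·46 + 0.1258·10 = 49.4127
  x_1 = 0.0657·29 + 1.1498·9 + 0.0389·67 + 0.0376·46 + 0.1537·10 = 18.1257
  x_2 = 0.1196·29 + 0.1582·9 + 1.1068·67 + 0.1340·46 + 0.1892·10 = 87.1057
  x_3 = 0.1812·29 + 0.2321·9 + 0.1023·67 + 1.0845·46 + 0.1858·10 = 65.9416
  x_4 = 0.0741·29 + 0.1062·9 + 0.0435·67 + 0.1396·46 + 1.0508·10 = 22.9486

22.9486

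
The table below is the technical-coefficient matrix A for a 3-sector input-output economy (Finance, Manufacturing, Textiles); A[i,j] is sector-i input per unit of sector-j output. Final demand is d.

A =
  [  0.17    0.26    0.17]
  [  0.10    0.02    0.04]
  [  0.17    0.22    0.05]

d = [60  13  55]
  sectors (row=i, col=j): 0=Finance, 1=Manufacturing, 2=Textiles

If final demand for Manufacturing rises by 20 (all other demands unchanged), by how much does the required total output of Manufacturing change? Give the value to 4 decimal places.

21.4911

Form M = I − A:
  [  0.83   -0.26   -0.17]
  [ -0.10    0.98   -0.04]
  [ -0.17   -0.22    0.95]
Leontief inverse L = M⁻¹:
  [  1.3046    0.4023    0.2504]
  [  0.1440    1.0746    0.0710]
  [  0.2668    0.3208    1.1139]
Total output x = L · d:
  x_0 = 1.3046·60 + 0.4023·13 + 0.2504·55 = 97.2763
  x_1 = 0.1440·60 + 1.0746·13 + 0.0710·55 = 26.5156
  x_2 = 0.2668·60 + 0.3208·13 + 1.1139·55 = 81.4425
Δx_1 = L[1,1] · Δd_1 = 1.0746 · 20 = 21.4911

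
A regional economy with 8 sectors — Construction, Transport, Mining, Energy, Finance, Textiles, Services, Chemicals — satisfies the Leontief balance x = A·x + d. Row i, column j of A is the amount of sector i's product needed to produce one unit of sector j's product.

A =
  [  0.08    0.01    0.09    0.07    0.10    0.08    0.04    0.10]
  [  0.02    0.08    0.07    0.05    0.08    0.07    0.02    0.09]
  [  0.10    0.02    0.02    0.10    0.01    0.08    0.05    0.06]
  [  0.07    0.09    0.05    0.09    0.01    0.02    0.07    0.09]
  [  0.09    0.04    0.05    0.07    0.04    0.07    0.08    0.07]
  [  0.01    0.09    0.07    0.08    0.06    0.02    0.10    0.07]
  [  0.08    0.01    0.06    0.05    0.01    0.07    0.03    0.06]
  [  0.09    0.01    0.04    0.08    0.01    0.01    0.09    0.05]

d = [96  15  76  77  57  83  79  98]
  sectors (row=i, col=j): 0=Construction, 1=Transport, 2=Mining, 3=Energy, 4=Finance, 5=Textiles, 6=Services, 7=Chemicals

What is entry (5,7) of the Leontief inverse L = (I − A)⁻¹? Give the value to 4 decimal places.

Form M = I − A:
  [  0.92   -0.01   -0.09   -0.07   -0.10   -0.08   -0.04   -0.10]
  [ -0.02    0.92   -0.07   -0.05   -0.08   -0.07   -0.02   -0.09]
  [ -0.10   -0.02    0.98   -0.10   -0.01   -0.08   -0.05   -0.06]
  [ -0.07   -0.09   -0.05    0.91   -0.01   -0.02   -0.07   -0.09]
  [ -0.09   -0.04   -0.05   -0.07    0.96   -0.07   -0.08   -0.07]
  [ -0.01   -0.09   -0.07   -0.08   -0.06    0.98   -0.10   -0.07]
  [ -0.08   -0.01   -0.06   -0.05   -0.01   -0.07    0.97   -0.06]
  [ -0.09   -0.01   -0.04   -0.08   -0.01   -0.01   -0.09    0.95]
Leontief inverse L = M⁻¹:
  [  1.1578    0.0529    0.1484    0.1523    0.1395    0.1331    0.1092    0.1777]
  [  0.0803    1.1205    0.1183    0.1173    0.1137    0.1138    0.0764    0.1548]
  [  0.1563    0.0569    1.0691    0.1629    0.0436    0.1191    0.1018    0.1232]
  [  0.1330    0.1282    0.1013    1.1571    0.0446    0.0654    0.1219    0.1580]
  [  0.1563    0.0792    0.1048    0.1411    1.0774    0.1181    0.1377    0.1407]
  [  0.0741    0.1293    0.1193    0.1471    0.0910    1.0672    0.1527    0.1365]
  [  0.1286    0.0384    0.0995    0.1038    0.0376    0.1040    1.0738    0.1115]
  [  0.1429    0.0358    0.0806    0.1328    0.0359    0.0467    0.1305    1.1031]
Total output x = L · d:
  x_0 = 1.1578·96 + 0.0529·15 + 0.1484·76 + 0.1523·77 + 0.1395·57 + 0.1331·83 + 0.1092·79 + 0.1777·98 = 179.9854
  x_1 = 0.0803·96 + 1.1205·15 + 0.1183·76 + 0.1173·77 + 0.1137·57 + 0.1138·83 + 0.0764·79 + 0.1548·98 = 79.6751
  x_2 = 0.1563·96 + 0.0569·15 + 1.0691·76 + 0.1629·77 + 0.0436·57 + 0.1191·83 + 0.1018·79 + 0.1232·98 = 142.1404
  x_3 = 0.1330·96 + 0.1282·15 + 0.1013·76 + 1.1571·77 + 0.0446·57 + 0.0654·83 + 0.1219·79 + 0.1580·98 = 144.5655
  x_4 = 0.1563·96 + 0.0792·15 + 0.1048·76 + 0.1411·77 + 1.0774·57 + 0.1181·83 + 0.1377·79 + 0.1407·98 = 130.9015
  x_5 = 0.0741·96 + 0.1293·15 + 0.1193·76 + 0.1471·77 + 0.0910·57 + 1.0672·83 + 0.1527·79 + 0.1365·98 = 148.6602
  x_6 = 0.1286·96 + 0.0384·15 + 0.0995·76 + 0.1038·77 + 0.0376·57 + 0.1040·83 + 1.0738·79 + 0.1115·98 = 135.0143
  x_7 = 0.1429·96 + 0.0358·15 + 0.0806·76 + 0.1328·77 + 0.0359·57 + 0.0467·83 + 0.1305·79 + 1.1031·98 = 154.9402

L[5,7] = 0.1365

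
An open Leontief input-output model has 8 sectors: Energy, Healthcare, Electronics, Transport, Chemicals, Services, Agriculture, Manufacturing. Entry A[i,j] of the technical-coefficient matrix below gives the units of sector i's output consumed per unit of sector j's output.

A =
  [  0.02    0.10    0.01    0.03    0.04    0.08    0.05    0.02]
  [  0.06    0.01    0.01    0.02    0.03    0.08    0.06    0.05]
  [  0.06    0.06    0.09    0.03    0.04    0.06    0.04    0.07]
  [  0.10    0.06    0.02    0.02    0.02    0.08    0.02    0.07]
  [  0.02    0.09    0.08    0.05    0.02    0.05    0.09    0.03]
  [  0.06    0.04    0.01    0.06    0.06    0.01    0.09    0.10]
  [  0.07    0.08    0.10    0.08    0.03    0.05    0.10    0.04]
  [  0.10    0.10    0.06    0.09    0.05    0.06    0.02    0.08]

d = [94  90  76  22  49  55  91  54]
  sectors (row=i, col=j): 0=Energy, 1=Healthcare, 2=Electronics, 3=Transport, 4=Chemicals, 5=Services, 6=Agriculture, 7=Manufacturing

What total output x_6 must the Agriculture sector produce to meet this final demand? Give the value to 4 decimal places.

158.5699

Form M = I − A:
  [  0.98   -0.10   -0.01   -0.03   -0.04   -0.08   -0.05   -0.02]
  [ -0.06    0.99   -0.01   -0.02   -0.03   -0.08   -0.06   -0.05]
  [ -0.06   -0.06    0.91   -0.03   -0.04   -0.06   -0.04   -0.07]
  [ -0.10   -0.06   -0.02    0.98   -0.02   -0.08   -0.02   -0.07]
  [ -0.02   -0.09   -0.08   -0.05    0.98   -0.05   -0.09   -0.03]
  [ -0.06   -0.04   -0.01   -0.06   -0.06    0.99   -0.09   -0.10]
  [ -0.07   -0.08   -0.10   -0.08   -0.03   -0.05    0.90   -0.04]
  [ -0.10   -0.10   -0.06   -0.09   -0.05   -0.06   -0.02    0.92]
Leontief inverse L = M⁻¹:
  [  1.0572    0.1356    0.0347    0.0588    0.0625    0.1143    0.0895    0.0558]
  [  0.0950    1.0504    0.0356    0.0505    0.0526    0.1114    0.0963    0.0837]
  [  0.1089    0.1129    1.1273    0.0680    0.0704    0.1067    0.0855    0.1171]
  [  0.1404    0.1057    0.0450    1.0529    0.0470    0.1197    0.0593    0.1095]
  [  0.0688    0.1369    0.1172    0.0857    1.0477    0.0950    0.1360    0.0748]
  [  0.1097    0.0960    0.0480    0.1001    0.0876    1.0576    0.1345    0.1425]
  [  0.1307    0.1430    0.1461    0.1245    0.0651    0.1085    1.1567    0.0954]
  [  0.1598    0.1634    0.0982    0.1332    0.0858    0.1197    0.0729    1.1359]
Total output x = L · d:
  x_0 = 1.0572·94 + 0.1356·90 + 0.0347·76 + 0.0588·22 + 0.0625·49 + 0.1143·55 + 0.0895·91 + 0.0558·54 = 136.0257
  x_1 = 0.0950·94 + 1.0504·90 + 0.0356·76 + 0.0505·22 + 0.0526·49 + 0.1114·55 + 0.0963·91 + 0.0837·54 = 129.2647
  x_2 = 0.1089·94 + 0.1129·90 + 1.1273·76 + 0.0680·22 + 0.0704·49 + 0.1067·55 + 0.0855·91 + 0.1171·54 = 130.9899
  x_3 = 0.1404·94 + 0.1057·90 + 0.0450·76 + 1.0529·22 + 0.0470·49 + 0.1197·55 + 0.0593·91 + 0.1095·54 = 69.4881
  x_4 = 0.0688·94 + 0.1369·90 + 0.1172·76 + 0.0857·22 + 1.0477·49 + 0.0950·55 + 0.1360·91 + 0.0748·54 = 102.5567
  x_5 = 0.1097·94 + 0.0960·90 + 0.0480·76 + 0.1001·22 + 0.0876·49 + 1.0576·55 + 0.1345·91 + 0.1425·54 = 107.1964
  x_6 = 0.1307·94 + 0.1430·90 + 0.1461·76 + 0.1245·22 + 0.0651·49 + 0.1085·55 + 1.1567·91 + 0.0954·54 = 158.5699
  x_7 = 0.1598·94 + 0.1634·90 + 0.0982·76 + 0.1332·22 + 0.0858·49 + 0.1197·55 + 0.0729·91 + 1.1359·54 = 118.8841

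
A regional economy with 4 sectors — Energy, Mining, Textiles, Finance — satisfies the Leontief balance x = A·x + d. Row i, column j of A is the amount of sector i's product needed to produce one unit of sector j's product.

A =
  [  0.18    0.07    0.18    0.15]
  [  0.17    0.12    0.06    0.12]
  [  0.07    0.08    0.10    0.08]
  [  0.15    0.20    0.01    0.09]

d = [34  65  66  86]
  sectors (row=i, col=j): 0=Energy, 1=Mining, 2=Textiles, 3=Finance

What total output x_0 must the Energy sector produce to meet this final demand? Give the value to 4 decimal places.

99.7411

Form M = I − A:
  [  0.82   -0.07   -0.18   -0.15]
  [ -0.17    0.88   -0.06   -0.12]
  [ -0.07   -0.08    0.90   -0.08]
  [ -0.15   -0.20   -0.01    0.91]
Leontief inverse L = M⁻¹:
  [  1.3331    0.1931    0.2825    0.2700]
  [  0.3076    1.2252    0.1457    0.2251]
  [  0.1567    0.1508    1.1541    0.1472]
  [  0.2891    0.3028    0.0913    1.1945]
Total output x = L · d:
  x_0 = 1.3331·34 + 0.1931·65 + 0.2825·66 + 0.2700·86 = 99.7411
  x_1 = 0.3076·34 + 1.2252·65 + 0.1457·66 + 0.2251·86 = 119.0738
  x_2 = 0.1567·34 + 0.1508·65 + 1.1541·66 + 0.1472·86 = 103.9650
  x_3 = 0.2891·34 + 0.3028·65 + 0.0913·66 + 1.1945·86 = 138.2589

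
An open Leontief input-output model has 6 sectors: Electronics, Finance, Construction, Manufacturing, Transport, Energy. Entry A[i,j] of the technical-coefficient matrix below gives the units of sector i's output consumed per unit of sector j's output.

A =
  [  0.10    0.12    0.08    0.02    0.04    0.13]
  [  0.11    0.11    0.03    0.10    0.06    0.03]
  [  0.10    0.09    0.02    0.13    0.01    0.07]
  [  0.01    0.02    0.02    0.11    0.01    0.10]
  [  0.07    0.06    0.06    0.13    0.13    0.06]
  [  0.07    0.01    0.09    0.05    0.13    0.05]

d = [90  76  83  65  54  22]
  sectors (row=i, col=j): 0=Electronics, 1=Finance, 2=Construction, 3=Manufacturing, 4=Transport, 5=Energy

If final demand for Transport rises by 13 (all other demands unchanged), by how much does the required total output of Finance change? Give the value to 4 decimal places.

Form M = I − A:
  [  0.90   -0.12   -0.08   -0.02   -0.04   -0.13]
  [ -0.11    0.89   -0.03   -0.10   -0.06   -0.03]
  [ -0.10   -0.09    0.98   -0.13   -0.01   -0.07]
  [ -0.01   -0.02   -0.02    0.89   -0.01   -0.10]
  [ -0.07   -0.06   -0.06   -0.13    0.87   -0.06]
  [ -0.07   -0.01   -0.09   -0.05   -0.13    0.95]
Leontief inverse L = M⁻¹:
  [  1.1707    0.1814    0.1265    0.0901    0.0973    0.1909]
  [  0.1666    1.1645    0.0671    0.1645    0.1038    0.0884]
  [  0.1495    0.1358    1.0551    0.1870    0.0492    0.1253]
  [  0.0354    0.0388    0.0420    1.1478    0.0378    0.1324]
  [  0.1297    0.1139    0.1025    0.2110    1.1857    0.1260]
  [  0.1218    0.0561    0.1262    0.1154    0.1772    1.1037]
Total output x = L · d:
  x_0 = 1.1707·90 + 0.1814·76 + 0.1265·83 + 0.0901·65 + 0.0973·54 + 0.1909·22 = 144.9603
  x_1 = 0.1666·90 + 1.1645·76 + 0.0671·83 + 0.1645·65 + 0.1038·54 + 0.0884·22 = 127.3078
  x_2 = 0.1495·90 + 0.1358·76 + 1.0551·83 + 0.1870·65 + 0.0492·54 + 0.1253·22 = 128.9128
  x_3 = 0.0354·90 + 0.0388·76 + 0.0420·83 + 1.1478·65 + 0.0378·54 + 0.1324·22 = 89.1826
  x_4 = 0.1297·90 + 0.1139·76 + 0.1025·83 + 0.2110·65 + 1.1857·54 + 0.1260·22 = 109.3531
  x_5 = 0.1218·90 + 0.0561·76 + 0.1262·83 + 0.1154·65 + 0.1772·54 + 1.1037·22 = 67.0500
Δx_1 = L[1,4] · Δd_4 = 0.1038 · 13 = 1.3499

1.3499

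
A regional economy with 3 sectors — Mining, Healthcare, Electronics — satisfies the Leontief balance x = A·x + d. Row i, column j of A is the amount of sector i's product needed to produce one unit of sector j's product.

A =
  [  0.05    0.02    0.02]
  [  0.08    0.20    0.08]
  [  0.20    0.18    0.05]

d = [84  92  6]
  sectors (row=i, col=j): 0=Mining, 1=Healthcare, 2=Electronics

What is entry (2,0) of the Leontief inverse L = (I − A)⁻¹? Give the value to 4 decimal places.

L[2,0] = 0.2481

Form M = I − A:
  [  0.95   -0.02   -0.02]
  [ -0.08    0.80   -0.08]
  [ -0.20   -0.18    0.95]
Leontief inverse L = M⁻¹:
  [  1.0606    0.0321    0.0250]
  [  0.1309    1.2781    0.1104]
  [  0.2481    0.2489    1.0788]
Total output x = L · d:
  x_0 = 1.0606·84 + 0.0321·92 + 0.0250·6 = 92.1991
  x_1 = 0.1309·84 + 1.2781·92 + 0.1104·6 = 129.2413
  x_2 = 0.2481·84 + 0.2489·92 + 1.0788·6 = 50.2139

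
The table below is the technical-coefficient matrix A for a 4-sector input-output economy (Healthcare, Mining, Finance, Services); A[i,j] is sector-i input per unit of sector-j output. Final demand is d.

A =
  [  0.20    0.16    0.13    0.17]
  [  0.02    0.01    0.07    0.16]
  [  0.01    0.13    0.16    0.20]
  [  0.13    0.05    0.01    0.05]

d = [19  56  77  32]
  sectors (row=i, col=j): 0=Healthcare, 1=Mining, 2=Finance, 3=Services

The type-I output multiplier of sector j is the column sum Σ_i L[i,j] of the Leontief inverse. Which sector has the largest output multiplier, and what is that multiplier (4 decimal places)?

Services (1.9460)

Form M = I − A:
  [  0.80   -0.16   -0.13   -0.17]
  [ -0.02    0.99   -0.07   -0.16]
  [ -0.01   -0.13    0.84   -0.20]
  [ -0.13   -0.05   -0.01    0.95]
Leontief inverse L = M⁻¹:
  [  1.3124    0.2586    0.2285    0.3265]
  [  0.0610    1.0434    0.0989    0.2075]
  [  0.0688    0.1865    1.2202    0.3006]
  [  0.1835    0.0923    0.0493    1.1114]
Total output x = L · d:
  x_0 = 1.3124·19 + 0.2586·56 + 0.2285·77 + 0.3265·32 = 67.4634
  x_1 = 0.0610·19 + 1.0434·56 + 0.0989·77 + 0.2075·32 = 73.8435
  x_2 = 0.0688·19 + 0.1865·56 + 1.2202·77 + 0.3006·32 = 115.3305
  x_3 = 0.1835·19 + 0.0923·56 + 0.0493·77 + 1.1114·32 = 48.0166
Output multipliers (column sums of L):
  Healthcare: 1.6257
  Mining: 1.5808
  Finance: 1.5970
  Services: 1.9460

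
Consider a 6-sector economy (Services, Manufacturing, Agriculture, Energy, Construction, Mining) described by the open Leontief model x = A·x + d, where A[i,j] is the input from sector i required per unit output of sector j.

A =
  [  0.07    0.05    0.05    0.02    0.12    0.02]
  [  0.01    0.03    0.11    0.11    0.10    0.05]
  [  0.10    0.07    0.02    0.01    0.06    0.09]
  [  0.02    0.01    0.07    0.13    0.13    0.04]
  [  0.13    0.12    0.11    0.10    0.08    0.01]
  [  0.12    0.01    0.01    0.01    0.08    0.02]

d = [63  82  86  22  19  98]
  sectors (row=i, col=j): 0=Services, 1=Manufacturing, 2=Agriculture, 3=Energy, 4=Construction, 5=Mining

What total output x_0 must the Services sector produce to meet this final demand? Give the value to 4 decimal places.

93.6485

Form M = I − A:
  [  0.93   -0.05   -0.05   -0.02   -0.12   -0.02]
  [ -0.01    0.97   -0.11   -0.11   -0.10   -0.05]
  [ -0.10   -0.07    0.98   -0.01   -0.06   -0.09]
  [ -0.02   -0.01   -0.07    0.87   -0.13   -0.04]
  [ -0.13   -0.12   -0.11   -0.10    0.92   -0.01]
  [ -0.12   -0.01   -0.01   -0.01   -0.08    0.98]
Leontief inverse L = M⁻¹:
  [  1.1164    0.0864    0.0906    0.0579    0.1726    0.0396]
  [  0.0643    1.0680    0.1536    0.1580    0.1636    0.0780]
  [  0.1454    0.0993    1.0559    0.0424    0.1140    0.1079]
  [  0.0741    0.0492    0.1163    1.1819    0.1953    0.0649]
  [  0.1933    0.1691    0.1721    0.1627    1.1689    0.0470]
  [  0.1554    0.0368    0.0387    0.0345    0.1214    1.0317]
Total output x = L · d:
  x_0 = 1.1164·63 + 0.0864·82 + 0.0906·86 + 0.0579·22 + 0.1726·19 + 0.0396·98 = 93.6485
  x_1 = 0.0643·63 + 1.0680·82 + 0.1536·86 + 0.1580·22 + 0.1636·19 + 0.0780·98 = 119.0700
  x_2 = 0.1454·63 + 0.0993·82 + 1.0559·86 + 0.0424·22 + 0.1140·19 + 0.1079·98 = 121.7846
  x_3 = 0.0741·63 + 0.0492·82 + 0.1163·86 + 1.1819·22 + 0.1953·19 + 0.0649·98 = 54.7836
  x_4 = 0.1933·63 + 0.1691·82 + 0.1721·86 + 0.1627·22 + 1.1689·19 + 0.0470·98 = 71.2395
  x_5 = 0.1554·63 + 0.0368·82 + 0.0387·86 + 0.0345·22 + 0.1214·19 + 1.0317·98 = 120.2994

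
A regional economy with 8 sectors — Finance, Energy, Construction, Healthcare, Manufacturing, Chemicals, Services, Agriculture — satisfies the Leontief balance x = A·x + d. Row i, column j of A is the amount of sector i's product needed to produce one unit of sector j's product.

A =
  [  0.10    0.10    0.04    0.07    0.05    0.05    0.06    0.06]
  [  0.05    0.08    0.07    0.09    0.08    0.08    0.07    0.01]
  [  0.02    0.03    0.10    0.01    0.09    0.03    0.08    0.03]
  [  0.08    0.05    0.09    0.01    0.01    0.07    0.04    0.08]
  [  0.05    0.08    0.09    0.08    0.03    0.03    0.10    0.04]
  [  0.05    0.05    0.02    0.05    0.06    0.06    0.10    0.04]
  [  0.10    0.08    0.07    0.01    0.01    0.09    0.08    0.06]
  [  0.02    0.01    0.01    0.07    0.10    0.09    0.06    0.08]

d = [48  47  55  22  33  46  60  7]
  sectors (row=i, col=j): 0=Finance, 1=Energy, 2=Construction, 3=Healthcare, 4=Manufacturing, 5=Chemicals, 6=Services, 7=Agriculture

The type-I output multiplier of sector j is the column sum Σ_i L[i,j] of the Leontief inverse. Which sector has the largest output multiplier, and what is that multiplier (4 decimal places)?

Form M = I − A:
  [  0.90   -0.10   -0.04   -0.07   -0.05   -0.05   -0.06   -0.06]
  [ -0.05    0.92   -0.07   -0.09   -0.08   -0.08   -0.07   -0.01]
  [ -0.02   -0.03    0.90   -0.01   -0.09   -0.03   -0.08   -0.03]
  [ -0.08   -0.05   -0.09    0.99   -0.01   -0.07   -0.04   -0.08]
  [ -0.05   -0.08   -0.09   -0.08    0.97   -0.03   -0.10   -0.04]
  [ -0.05   -0.05   -0.02   -0.05   -0.06    0.94   -0.10   -0.04]
  [ -0.10   -0.08   -0.07   -0.01   -0.01   -0.09    0.92   -0.06]
  [ -0.02   -0.01   -0.01   -0.07   -0.10   -0.09   -0.06    0.92]
Leontief inverse L = M⁻¹:
  [  1.1627    0.1643    0.1011    0.1215    0.1039    0.1147    0.1333    0.1097]
  [  0.1111    1.1431    0.1355    0.1363    0.1301    0.1412    0.1452    0.0572]
  [  0.0614    0.0743    1.1498    0.0427    0.1289    0.0729    0.1376    0.0638]
  [  0.1254    0.0967    0.1357    1.0494    0.0586    0.1203    0.1002    0.1192]
  [  0.1074    0.1375    0.1516    0.1212    1.0793    0.0901    0.1686    0.0858]
  [  0.1023    0.1023    0.0696    0.0889    0.1000    1.1132    0.1615    0.0811]
  [  0.1577    0.1393    0.1240    0.0569    0.0637    0.1508    1.1513    0.1052]
  [  0.0687    0.0582    0.0579    0.1100    0.1408    0.1425    0.1228    1.1238]
Total output x = L · d:
  x_0 = 1.1627·48 + 0.1643·47 + 0.1011·55 + 0.1215·22 + 0.1039·33 + 0.1147·46 + 0.1333·60 + 0.1097·7 = 89.2365
  x_1 = 0.1111·48 + 1.1431·47 + 0.1355·55 + 0.1363·22 + 0.1301·33 + 0.1412·46 + 0.1452·60 + 0.0572·7 = 89.4107
  x_2 = 0.0614·48 + 0.0743·47 + 1.1498·55 + 0.0427·22 + 0.1289·33 + 0.0729·46 + 0.1376·60 + 0.0638·7 = 86.9262
  x_3 = 0.1254·48 + 0.0967·47 + 0.1357·55 + 1.0494·22 + 0.0586·33 + 0.1203·46 + 0.1002·60 + 0.1192·7 = 55.4241
  x_4 = 0.1074·48 + 0.1375·47 + 0.1516·55 + 0.1212·22 + 1.0793·33 + 0.0901·46 + 0.1686·60 + 0.0858·7 = 73.0997
  x_5 = 0.1023·48 + 0.1023·47 + 0.0696·55 + 0.0889·22 + 0.1000·33 + 1.1132·46 + 0.1615·60 + 0.0811·7 = 80.2710
  x_6 = 0.1577·48 + 0.1393·47 + 0.1240·55 + 0.0569·22 + 0.0637·33 + 0.1508·46 + 1.1513·60 + 0.1052·7 = 101.0382
  x_7 = 0.0687·48 + 0.0582·47 + 0.0579·55 + 0.1100·22 + 0.1408·33 + 0.1425·46 + 0.1228·60 + 1.1238·7 = 38.0700
Output multipliers (column sums of L):
  Finance: 1.8966
  Energy: 1.9158
  Construction: 1.9252
  Healthcare: 1.7268
  Manufacturing: 1.8053
  Chemicals: 1.9456
  Services: 2.1205
  Agriculture: 1.7458

Services (2.1205)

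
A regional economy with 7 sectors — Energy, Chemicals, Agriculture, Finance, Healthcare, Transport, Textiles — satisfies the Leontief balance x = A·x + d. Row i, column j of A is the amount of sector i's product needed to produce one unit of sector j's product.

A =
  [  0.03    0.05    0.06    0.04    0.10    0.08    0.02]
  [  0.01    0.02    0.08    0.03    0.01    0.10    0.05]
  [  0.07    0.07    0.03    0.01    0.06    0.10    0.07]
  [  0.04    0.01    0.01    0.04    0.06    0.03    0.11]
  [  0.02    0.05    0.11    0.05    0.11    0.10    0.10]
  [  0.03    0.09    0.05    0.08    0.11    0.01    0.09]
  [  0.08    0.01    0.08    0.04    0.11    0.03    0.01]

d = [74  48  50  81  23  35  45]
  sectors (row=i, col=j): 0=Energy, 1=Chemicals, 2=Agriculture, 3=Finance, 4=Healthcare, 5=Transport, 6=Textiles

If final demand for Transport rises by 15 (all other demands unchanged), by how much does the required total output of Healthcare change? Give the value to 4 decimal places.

2.3832

Form M = I − A:
  [  0.97   -0.05   -0.06   -0.04   -0.10   -0.08   -0.02]
  [ -0.01    0.98   -0.08   -0.03   -0.01   -0.10   -0.05]
  [ -0.07   -0.07    0.97   -0.01   -0.06   -0.10   -0.07]
  [ -0.04   -0.01   -0.01    0.96   -0.06   -0.03   -0.11]
  [ -0.02   -0.05   -0.11   -0.05    0.89   -0.10   -0.10]
  [ -0.03   -0.09   -0.05   -0.08   -0.11    0.99   -0.09]
  [ -0.08   -0.01   -0.08   -0.04   -0.11   -0.03    0.99]
Leontief inverse L = M⁻¹:
  [  1.0545    0.0817    0.1021    0.0687    0.1545    0.1235    0.0671]
  [  0.0327    1.0457    0.1083    0.0521    0.0525    0.1286    0.0839]
  [  0.0966    0.1026    1.0760    0.0413    0.1190    0.1436    0.1129]
  [  0.0629    0.0295    0.0440    1.0620    0.1067    0.0597    0.1401]
  [  0.0596    0.0929    0.1686    0.0890    1.1884    0.1589    0.1622]
  [  0.0610    0.1191    0.1005    0.1106    0.1711    1.0621    0.1405]
  [  0.1044    0.0406    0.1198    0.0656    0.1642    0.0751    1.0534]
Total output x = L · d:
  x_0 = 1.0545·74 + 0.0817·48 + 0.1021·50 + 0.0687·81 + 0.1545·23 + 0.1235·35 + 0.0671·45 = 103.5190
  x_1 = 0.0327·74 + 1.0457·48 + 0.1083·50 + 0.0521·81 + 0.0525·23 + 0.1286·35 + 0.0839·45 = 71.7395
  x_2 = 0.0966·74 + 0.1026·48 + 1.0760·50 + 0.0413·81 + 0.1190·23 + 0.1436·35 + 0.1129·45 = 82.0624
  x_3 = 0.0629·74 + 0.0295·48 + 0.0440·50 + 1.0620·81 + 0.1067·23 + 0.0597·35 + 0.1401·45 = 105.1419
  x_4 = 0.0596·74 + 0.0929·48 + 0.1686·50 + 0.0890·81 + 1.1884·23 + 0.1589·35 + 0.1622·45 = 64.7008
  x_5 = 0.0610·74 + 0.1191·48 + 0.1005·50 + 0.1106·81 + 0.1711·23 + 1.0621·35 + 0.1405·45 = 71.6406
  x_6 = 0.1044·74 + 0.0406·48 + 0.1198·50 + 0.0656·81 + 0.1642·23 + 0.0751·35 + 1.0534·45 = 74.7837
Δx_4 = L[4,5] · Δd_5 = 0.1589 · 15 = 2.3832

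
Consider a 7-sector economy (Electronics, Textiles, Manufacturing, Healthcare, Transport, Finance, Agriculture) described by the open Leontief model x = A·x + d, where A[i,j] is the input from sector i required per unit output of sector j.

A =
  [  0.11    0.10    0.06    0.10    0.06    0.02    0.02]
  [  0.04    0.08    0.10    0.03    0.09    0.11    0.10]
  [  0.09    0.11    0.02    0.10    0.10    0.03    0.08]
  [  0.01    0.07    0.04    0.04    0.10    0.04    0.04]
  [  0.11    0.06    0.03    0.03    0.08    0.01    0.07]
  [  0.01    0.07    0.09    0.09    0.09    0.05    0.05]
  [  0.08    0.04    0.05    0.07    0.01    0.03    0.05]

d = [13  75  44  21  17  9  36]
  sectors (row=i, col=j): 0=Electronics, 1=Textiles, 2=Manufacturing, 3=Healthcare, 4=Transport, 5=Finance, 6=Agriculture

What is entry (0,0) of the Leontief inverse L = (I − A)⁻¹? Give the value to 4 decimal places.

L[0,0] = 1.1663

Form M = I − A:
  [  0.89   -0.10   -0.06   -0.10   -0.06   -0.02   -0.02]
  [ -0.04    0.92   -0.10   -0.03   -0.09   -0.11   -0.10]
  [ -0.09   -0.11    0.98   -0.10   -0.10   -0.03   -0.08]
  [ -0.01   -0.07   -0.04    0.96   -0.10   -0.04   -0.04]
  [ -0.11   -0.06   -0.03   -0.03    0.92   -0.01   -0.07]
  [ -0.01   -0.07   -0.09   -0.09   -0.09    0.95   -0.05]
  [ -0.08   -0.04   -0.05   -0.07   -0.01   -0.03    0.95]
Leontief inverse L = M⁻¹:
  [  1.1663    0.1669    0.1074    0.1523    0.1270    0.0572    0.0699]
  [  0.1049    1.1532    0.1550    0.0941    0.1633    0.1514    0.1606]
  [  0.1521    0.1789    1.0728    0.1549    0.1692    0.0704    0.1351]
  [  0.0505    0.1140    0.0731    1.0746    0.1465    0.0658    0.0787]
  [  0.1625    0.1126    0.0680    0.0743    1.1289    0.0371    0.1093]
  [  0.0608    0.1297    0.1319    0.1378    0.1531    1.0837    0.1002]
  [  0.1180    0.0857    0.0823    0.1093    0.0540    0.0544    1.0825]
Total output x = L · d:
  x_0 = 1.1663·13 + 0.1669·75 + 0.1074·44 + 0.1523·21 + 0.1270·17 + 0.0572·9 + 0.0699·36 = 40.7911
  x_1 = 0.1049·13 + 1.1532·75 + 0.1550·44 + 0.0941·21 + 0.1633·17 + 0.1514·9 + 0.1606·36 = 106.5726
  x_2 = 0.1521·13 + 0.1789·75 + 1.0728·44 + 0.1549·21 + 0.1692·17 + 0.0704·9 + 0.1351·36 = 74.2219
  x_3 = 0.0505·13 + 0.1140·75 + 0.0731·44 + 1.0746·21 + 0.1465·17 + 0.0658·9 + 0.0787·36 = 40.9073
  x_4 = 0.1625·13 + 0.1126·75 + 0.0680·44 + 0.0743·21 + 1.1289·17 + 0.0371·9 + 0.1093·36 = 38.5704
  x_5 = 0.0608·13 + 0.1297·75 + 0.1319·44 + 0.1378·21 + 0.1531·17 + 1.0837·9 + 0.1002·36 = 35.1723
  x_6 = 0.1180·13 + 0.0857·75 + 0.0823·44 + 0.1093·21 + 0.0540·17 + 0.0544·9 + 1.0825·36 = 54.2544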